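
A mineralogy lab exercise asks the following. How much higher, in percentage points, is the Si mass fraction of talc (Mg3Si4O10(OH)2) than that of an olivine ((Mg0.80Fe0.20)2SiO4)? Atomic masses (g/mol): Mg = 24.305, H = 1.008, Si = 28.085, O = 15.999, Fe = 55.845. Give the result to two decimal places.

First mineral: 112.340 g Si in 379.259 g formula = 29.62 wt% Si.
Second mineral: 28.085 g Si in 153.307 g formula = 18.32 wt% Si.
29.62% − 18.32% gives a difference of 11.30 percentage points.

11.30 percentage points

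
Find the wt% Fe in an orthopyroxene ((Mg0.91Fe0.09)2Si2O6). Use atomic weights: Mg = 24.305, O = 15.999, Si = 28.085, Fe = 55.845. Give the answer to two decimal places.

M((Mg0.91Fe0.09)2Si2O6) = 206.451 g/mol.
Fe contributes 0.18 × 55.845 = 10.052 g per mole.
10.052/206.451 = 0.0487 → 4.87%.

4.87 wt%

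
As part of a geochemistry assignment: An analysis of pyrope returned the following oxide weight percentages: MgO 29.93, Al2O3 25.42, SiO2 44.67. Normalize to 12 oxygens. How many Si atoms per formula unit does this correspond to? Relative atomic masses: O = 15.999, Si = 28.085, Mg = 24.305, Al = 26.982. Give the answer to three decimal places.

2.996 Si apfu

29.93 wt% MgO ÷ 40.304 g/mol = 0.74261 mol, giving 0.74261 Mg and 0.74261 O.
25.42 wt% Al2O3 ÷ 101.961 g/mol = 0.24931 mol, giving 0.49862 Al and 0.74793 O.
44.67 wt% SiO2 ÷ 60.083 g/mol = 0.74347 mol, giving 0.74347 Si and 1.48694 O.
Oxygen sums to 2.97748; scaling by 12/2.97748 = 4.03025 puts the formula on 12 O.
Si: 0.74347 × 4.03025 = 2.996 atoms per formula unit.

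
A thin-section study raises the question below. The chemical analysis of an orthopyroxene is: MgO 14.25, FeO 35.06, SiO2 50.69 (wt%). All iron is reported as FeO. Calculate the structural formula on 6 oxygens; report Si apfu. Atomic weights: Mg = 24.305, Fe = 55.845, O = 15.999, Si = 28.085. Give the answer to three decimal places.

2.002 Si apfu

14.25 wt% MgO ÷ 40.304 g/mol = 0.35356 mol, giving 0.35356 Mg and 0.35356 O.
35.06 wt% FeO ÷ 71.844 g/mol = 0.48800 mol, giving 0.48800 Fe and 0.48800 O.
50.69 wt% SiO2 ÷ 60.083 g/mol = 0.84367 mol, giving 0.84367 Si and 1.68734 O.
Oxygen sums to 2.52890; scaling by 6/2.52890 = 2.37257 puts the formula on 6 O.
Si: 0.84367 × 2.37257 = 2.002 atoms per formula unit.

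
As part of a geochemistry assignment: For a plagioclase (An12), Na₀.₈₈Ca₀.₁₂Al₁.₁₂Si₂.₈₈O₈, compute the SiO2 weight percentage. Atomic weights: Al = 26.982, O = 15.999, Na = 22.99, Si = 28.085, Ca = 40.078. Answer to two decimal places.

Formula mass = 264.137 g/mol.
2.88 Si → 2.8800 mol SiO2 per formula unit; M(SiO2) = 60.083, so SiO2 mass = 173.039 g.
173.039/264.137 × 100 = 65.51 wt%.

65.51 wt%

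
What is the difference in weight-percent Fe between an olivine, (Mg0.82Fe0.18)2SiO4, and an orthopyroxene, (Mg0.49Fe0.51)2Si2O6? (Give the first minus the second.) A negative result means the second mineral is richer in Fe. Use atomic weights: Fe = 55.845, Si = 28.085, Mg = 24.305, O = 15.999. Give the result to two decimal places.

-11.23 percentage points

M((Mg0.82Fe0.18)2SiO4) = 152.045 g/mol, so wt% Fe = 20.104/152.045 × 100 = 13.22%.
M((Mg0.49Fe0.51)2Si2O6) = 232.945 g/mol, so wt% Fe = 56.962/232.945 × 100 = 24.45%.
13.22 − 24.45 = -11.23 pp.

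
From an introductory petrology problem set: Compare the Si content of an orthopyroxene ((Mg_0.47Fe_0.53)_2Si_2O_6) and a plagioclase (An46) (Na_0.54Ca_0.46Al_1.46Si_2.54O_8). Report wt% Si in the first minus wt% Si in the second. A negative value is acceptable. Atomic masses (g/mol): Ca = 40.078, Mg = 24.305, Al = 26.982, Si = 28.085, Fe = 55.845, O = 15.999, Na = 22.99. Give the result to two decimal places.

M((Mg_0.47Fe_0.53)_2Si_2O_6) = 234.206 g/mol, so wt% Si = 56.170/234.206 × 100 = 23.98%.
M(Na_0.54Ca_0.46Al_1.46Si_2.54O_8) = 269.572 g/mol, so wt% Si = 71.336/269.572 × 100 = 26.46%.
23.98 − 26.46 = -2.48 pp.

-2.48 percentage points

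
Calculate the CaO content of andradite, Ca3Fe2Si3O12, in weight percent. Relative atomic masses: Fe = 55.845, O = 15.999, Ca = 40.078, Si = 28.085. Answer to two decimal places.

M(Ca3Fe2Si3O12) = 508.167 g/mol; M(CaO) = 56.077 g/mol.
Moles CaO per formula unit = 3 Ca ÷ 1 = 3.0000.
CaO fraction = (3.0000 × 56.077) / 508.167 = 168.231/508.167 = 0.3311.

33.11 wt%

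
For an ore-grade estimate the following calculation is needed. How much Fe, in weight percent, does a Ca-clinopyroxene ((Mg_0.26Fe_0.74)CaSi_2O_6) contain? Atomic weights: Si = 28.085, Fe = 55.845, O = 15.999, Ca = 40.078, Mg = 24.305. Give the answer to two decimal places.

M((Mg_0.26Fe_0.74)CaSi_2O_6) = 239.887 g/mol.
Fe contributes 0.74 × 55.845 = 41.325 g per mole.
41.325/239.887 = 0.1723 → 17.23%.

17.23 weight percent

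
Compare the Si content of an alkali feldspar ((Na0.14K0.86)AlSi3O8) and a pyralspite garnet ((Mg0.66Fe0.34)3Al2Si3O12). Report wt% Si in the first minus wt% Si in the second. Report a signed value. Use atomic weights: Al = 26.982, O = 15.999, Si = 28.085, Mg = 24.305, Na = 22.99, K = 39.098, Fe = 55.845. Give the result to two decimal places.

11.16 percentage points

M((Na0.14K0.86)AlSi3O8) = 276.072 g/mol, so wt% Si = 84.255/276.072 × 100 = 30.52%.
M((Mg0.66Fe0.34)3Al2Si3O12) = 435.293 g/mol, so wt% Si = 84.255/435.293 × 100 = 19.36%.
30.52 − 19.36 = 11.16 pp.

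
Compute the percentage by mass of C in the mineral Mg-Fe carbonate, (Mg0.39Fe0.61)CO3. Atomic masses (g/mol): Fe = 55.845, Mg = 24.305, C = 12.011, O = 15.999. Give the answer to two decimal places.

Molar mass of (Mg0.39Fe0.61)CO3: 0.39×24.305 + 0.61×55.845 + 1×12.011 + 3×15.999 = 103.552 g/mol.
Mass of C per formula unit: 1 × 12.011 = 12.011 g.
Weight fraction C = 12.011 / 103.552 = 0.1160.

11.60 mass %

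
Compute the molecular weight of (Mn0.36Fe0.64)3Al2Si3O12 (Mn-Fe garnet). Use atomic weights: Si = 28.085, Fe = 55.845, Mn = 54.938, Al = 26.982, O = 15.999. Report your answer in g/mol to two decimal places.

496.76 g/mol

M = 1.08*54.938 + 1.92*55.845 + 2*26.982 + 3*28.085 + 12*15.999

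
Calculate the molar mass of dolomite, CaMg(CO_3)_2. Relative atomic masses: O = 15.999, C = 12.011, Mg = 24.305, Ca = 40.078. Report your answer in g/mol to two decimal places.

Ca: 1 × 40.078 = 40.0780
Mg: 1 × 24.305 = 24.3050
C: 2 × 12.011 = 24.0220
O: 6 × 15.999 = 95.9940
Summing the contributions gives the formula mass.

184.40 g/mol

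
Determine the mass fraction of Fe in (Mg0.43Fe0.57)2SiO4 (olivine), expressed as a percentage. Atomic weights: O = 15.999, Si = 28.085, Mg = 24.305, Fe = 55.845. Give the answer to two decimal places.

36.04 mass %

Formula mass = 0.86×24.305 + 1.14×55.845 + 1×28.085 + 4×15.999 = 176.647 g/mol, of which 63.663 g is Fe.
So Fe makes up 63.663/176.647 = 0.3604 of the mass, i.e. 36.04%.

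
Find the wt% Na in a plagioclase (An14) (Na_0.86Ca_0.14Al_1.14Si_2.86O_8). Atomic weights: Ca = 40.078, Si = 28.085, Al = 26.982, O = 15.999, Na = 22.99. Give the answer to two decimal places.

7.48 weight percent

Formula mass = 0.86×22.99 + 0.14×40.078 + 1.14×26.982 + 2.86×28.085 + 8×15.999 = 264.457 g/mol, of which 19.771 g is Na.
So Na makes up 19.771/264.457 = 0.0748 of the mass, i.e. 7.48%.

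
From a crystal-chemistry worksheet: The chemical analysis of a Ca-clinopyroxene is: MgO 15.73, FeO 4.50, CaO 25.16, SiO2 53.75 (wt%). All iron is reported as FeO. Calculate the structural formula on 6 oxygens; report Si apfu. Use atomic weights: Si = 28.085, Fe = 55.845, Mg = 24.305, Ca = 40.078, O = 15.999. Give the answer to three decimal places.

1.995 Si apfu

MgO: 15.73/40.304 = 0.39028 mol → 0.39028 mol Mg, 0.39028 mol O.
FeO: 4.50/71.844 = 0.06264 mol → 0.06264 mol Fe, 0.06264 mol O.
CaO: 25.16/56.077 = 0.44867 mol → 0.44867 mol Ca, 0.44867 mol O.
SiO2: 53.75/60.083 = 0.89460 mol → 0.89460 mol Si, 1.78920 mol O.
Total oxygen = 2.69079 mol. Normalization factor = 6/2.69079 = 2.22983.
Si per 6 O = 0.89460 × 2.22983 = 1.995.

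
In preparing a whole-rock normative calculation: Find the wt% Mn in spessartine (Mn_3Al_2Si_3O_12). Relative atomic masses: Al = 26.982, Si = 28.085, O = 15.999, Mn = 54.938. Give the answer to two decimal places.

33.29 wt%

Molar mass of Mn_3Al_2Si_3O_12: 3·54.938 + 2·26.982 + 3·28.085 + 12·15.999 = 495.021 g/mol.
Mass of Mn per formula unit: 3 × 54.938 = 164.814 g.
Weight fraction Mn = 164.814 / 495.021 = 0.3329.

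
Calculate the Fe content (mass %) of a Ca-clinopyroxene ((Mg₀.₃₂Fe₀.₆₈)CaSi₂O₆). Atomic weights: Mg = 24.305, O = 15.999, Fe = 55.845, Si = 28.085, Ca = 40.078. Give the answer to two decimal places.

M((Mg₀.₃₂Fe₀.₆₈)CaSi₂O₆) = 237.994 g/mol.
Fe contributes 0.68 × 55.845 = 37.975 g per mole.
37.975/237.994 = 0.1596 → 15.96%.

15.96 mass %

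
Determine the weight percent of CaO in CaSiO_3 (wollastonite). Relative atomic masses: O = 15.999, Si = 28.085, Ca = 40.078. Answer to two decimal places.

48.28 wt%

Formula mass = 116.160 g/mol.
1 Ca → 1.0000 mol CaO per formula unit; M(CaO) = 56.077, so CaO mass = 56.077 g.
56.077/116.160 × 100 = 48.28 wt%.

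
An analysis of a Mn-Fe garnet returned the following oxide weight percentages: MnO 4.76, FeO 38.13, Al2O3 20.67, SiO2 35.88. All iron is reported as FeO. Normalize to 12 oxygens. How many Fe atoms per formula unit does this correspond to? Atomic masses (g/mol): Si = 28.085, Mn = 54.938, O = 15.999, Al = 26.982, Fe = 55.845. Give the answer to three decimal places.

2.653 Fe apfu

MnO: 4.76/70.937 = 0.06710 mol → 0.06710 mol Mn, 0.06710 mol O.
FeO: 38.13/71.844 = 0.53073 mol → 0.53073 mol Fe, 0.53073 mol O.
Al2O3: 20.67/101.961 = 0.20272 mol → 0.40544 mol Al, 0.60816 mol O.
SiO2: 35.88/60.083 = 0.59717 mol → 0.59717 mol Si, 1.19434 mol O.
Total oxygen = 2.40033 mol. Normalization factor = 12/2.40033 = 4.99931.
Fe per 12 O = 0.53073 × 4.99931 = 2.653.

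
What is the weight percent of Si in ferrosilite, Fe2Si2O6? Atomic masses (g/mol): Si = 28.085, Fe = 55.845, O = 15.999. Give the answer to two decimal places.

21.29 wt%

Molar mass of Fe2Si2O6: 2·55.845 + 2·28.085 + 6·15.999 = 263.854 g/mol.
Mass of Si per formula unit: 2 × 28.085 = 56.170 g.
Weight fraction Si = 56.170 / 263.854 = 0.2129.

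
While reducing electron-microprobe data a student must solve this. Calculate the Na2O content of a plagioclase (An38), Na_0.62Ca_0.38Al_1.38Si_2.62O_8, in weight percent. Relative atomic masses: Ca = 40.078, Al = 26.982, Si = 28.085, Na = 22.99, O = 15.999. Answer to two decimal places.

Formula mass = 268.293 g/mol.
0.62 Na → 0.3100 mol Na2O per formula unit; M(Na2O) = 61.979, so Na2O mass = 19.213 g.
19.213/268.293 × 100 = 7.16 wt%.

7.16 wt%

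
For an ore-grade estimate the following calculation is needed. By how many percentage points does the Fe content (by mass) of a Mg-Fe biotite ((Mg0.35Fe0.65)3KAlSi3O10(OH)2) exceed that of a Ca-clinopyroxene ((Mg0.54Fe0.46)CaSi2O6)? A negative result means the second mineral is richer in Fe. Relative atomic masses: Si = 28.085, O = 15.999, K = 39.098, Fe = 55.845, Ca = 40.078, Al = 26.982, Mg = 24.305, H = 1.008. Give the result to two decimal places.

M((Mg0.35Fe0.65)3KAlSi3O10(OH)2) = 478.757 g/mol, so wt% Fe = 108.898/478.757 × 100 = 22.75%.
M((Mg0.54Fe0.46)CaSi2O6) = 231.055 g/mol, so wt% Fe = 25.689/231.055 × 100 = 11.12%.
22.75 − 11.12 = 11.63 pp.

11.63 percentage points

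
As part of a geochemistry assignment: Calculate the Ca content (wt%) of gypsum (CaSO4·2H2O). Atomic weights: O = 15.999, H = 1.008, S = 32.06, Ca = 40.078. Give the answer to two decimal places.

Formula mass = 1·40.078 + 1·32.06 + 6·15.999 + 4·1.008 = 172.164 g/mol, of which 40.078 g is Ca.
So Ca makes up 40.078/172.164 = 0.2328 of the mass, i.e. 23.28%.

23.28 wt%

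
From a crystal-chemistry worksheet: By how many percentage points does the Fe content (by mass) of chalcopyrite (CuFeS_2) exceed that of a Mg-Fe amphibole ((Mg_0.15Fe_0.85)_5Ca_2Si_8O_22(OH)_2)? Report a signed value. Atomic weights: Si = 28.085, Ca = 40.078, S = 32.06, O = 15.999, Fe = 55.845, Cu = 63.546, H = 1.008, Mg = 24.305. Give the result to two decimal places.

5.35 percentage points

M(CuFeS_2) = 183.511 g/mol, so wt% Fe = 55.845/183.511 × 100 = 30.43%.
M((Mg_0.15Fe_0.85)_5Ca_2Si_8O_22(OH)_2) = 946.398 g/mol, so wt% Fe = 237.341/946.398 × 100 = 25.08%.
30.43 − 25.08 = 5.35 pp.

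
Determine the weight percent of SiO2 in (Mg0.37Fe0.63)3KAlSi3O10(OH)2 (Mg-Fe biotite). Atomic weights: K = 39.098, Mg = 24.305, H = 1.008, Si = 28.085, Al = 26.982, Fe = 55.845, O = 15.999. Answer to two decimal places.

M((Mg0.37Fe0.63)3KAlSi3O10(OH)2) = 476.865 g/mol; M(SiO2) = 60.083 g/mol.
Moles SiO2 per formula unit = 3 Si ÷ 1 = 3.0000.
SiO2 fraction = (3.0000 × 60.083) / 476.865 = 180.249/476.865 = 0.3780.

37.80 wt%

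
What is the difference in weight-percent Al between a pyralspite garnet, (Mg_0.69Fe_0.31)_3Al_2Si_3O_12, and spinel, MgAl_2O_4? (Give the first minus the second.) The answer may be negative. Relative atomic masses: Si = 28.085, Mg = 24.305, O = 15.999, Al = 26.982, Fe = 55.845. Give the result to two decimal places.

First mineral: 53.964 g Al in 432.454 g formula = 12.48 wt% Al.
Second mineral: 53.964 g Al in 142.265 g formula = 37.93 wt% Al.
12.48% − 37.93% gives a difference of -25.45 percentage points.

-25.45 percentage points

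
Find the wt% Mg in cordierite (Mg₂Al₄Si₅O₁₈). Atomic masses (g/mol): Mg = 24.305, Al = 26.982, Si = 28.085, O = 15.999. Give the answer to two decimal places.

Molar mass of Mg₂Al₄Si₅O₁₈: 2·24.305 + 4·26.982 + 5·28.085 + 18·15.999 = 584.945 g/mol.
Mass of Mg per formula unit: 2 × 24.305 = 48.610 g.
Weight fraction Mg = 48.610 / 584.945 = 0.0831.

8.31 mass %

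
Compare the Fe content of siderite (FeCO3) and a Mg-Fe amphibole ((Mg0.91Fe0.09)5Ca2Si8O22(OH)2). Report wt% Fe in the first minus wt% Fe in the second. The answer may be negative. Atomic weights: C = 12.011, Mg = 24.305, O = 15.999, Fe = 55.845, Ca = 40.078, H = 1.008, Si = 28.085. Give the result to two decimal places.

45.16 percentage points

First mineral: 55.845 g Fe in 115.853 g formula = 48.20 wt% Fe.
Second mineral: 25.130 g Fe in 826.546 g formula = 3.04 wt% Fe.
48.20% − 3.04% gives a difference of 45.16 percentage points.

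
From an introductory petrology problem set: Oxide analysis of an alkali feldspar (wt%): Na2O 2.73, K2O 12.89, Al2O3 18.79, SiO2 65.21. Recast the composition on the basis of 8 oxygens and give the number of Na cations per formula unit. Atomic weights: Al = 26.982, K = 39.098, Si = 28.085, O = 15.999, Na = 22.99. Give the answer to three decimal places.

2.73 wt% Na2O ÷ 61.979 g/mol = 0.04405 mol, giving 0.08810 Na and 0.04405 O.
12.89 wt% K2O ÷ 94.195 g/mol = 0.13684 mol, giving 0.27368 K and 0.13684 O.
18.79 wt% Al2O3 ÷ 101.961 g/mol = 0.18429 mol, giving 0.36858 Al and 0.55287 O.
65.21 wt% SiO2 ÷ 60.083 g/mol = 1.08533 mol, giving 1.08533 Si and 2.17066 O.
Oxygen sums to 2.90442; scaling by 8/2.90442 = 2.75442 puts the formula on 8 O.
Na: 0.08810 × 2.75442 = 0.243 atoms per formula unit.

0.243 Na apfu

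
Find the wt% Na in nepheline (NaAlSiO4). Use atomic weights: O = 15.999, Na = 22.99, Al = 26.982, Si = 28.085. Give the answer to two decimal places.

16.18 weight percent

M(NaAlSiO4) = 142.053 g/mol.
Na contributes 1 × 22.99 = 22.990 g per mole.
22.990/142.053 = 0.1618 → 16.18%.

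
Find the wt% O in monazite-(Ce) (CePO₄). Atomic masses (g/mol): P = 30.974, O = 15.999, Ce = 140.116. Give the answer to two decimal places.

Molar mass of CePO₄: 1×140.116 + 1×30.974 + 4×15.999 = 235.086 g/mol.
Mass of O per formula unit: 4 × 15.999 = 63.996 g.
Weight fraction O = 63.996 / 235.086 = 0.2722.

27.22 weight percent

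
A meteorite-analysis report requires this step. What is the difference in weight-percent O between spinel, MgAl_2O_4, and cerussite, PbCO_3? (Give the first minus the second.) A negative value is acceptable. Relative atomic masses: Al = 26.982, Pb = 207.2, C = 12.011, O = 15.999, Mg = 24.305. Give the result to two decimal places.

27.02 percentage points

First mineral: 63.996 g O in 142.265 g formula = 44.98 wt% O.
Second mineral: 47.997 g O in 267.208 g formula = 17.96 wt% O.
44.98% − 17.96% gives a difference of 27.02 percentage points.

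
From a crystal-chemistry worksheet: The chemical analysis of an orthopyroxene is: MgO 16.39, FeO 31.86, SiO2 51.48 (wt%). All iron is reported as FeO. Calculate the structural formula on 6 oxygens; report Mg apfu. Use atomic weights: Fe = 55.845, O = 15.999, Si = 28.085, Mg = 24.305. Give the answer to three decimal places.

MgO (M=40.304): mol = 0.40666; Mg = 0.40666, O = 0.40666.
FeO (M=71.844): mol = 0.44346; Fe = 0.44346, O = 0.44346.
SiO2 (M=60.083): mol = 0.85681; Si = 0.85681, O = 1.71362.
ΣO = 2.56374; factor = 6/ΣO = 2.34033.
Mg apfu = 0.40666 × 2.34033 = 0.952.

0.952 Mg apfu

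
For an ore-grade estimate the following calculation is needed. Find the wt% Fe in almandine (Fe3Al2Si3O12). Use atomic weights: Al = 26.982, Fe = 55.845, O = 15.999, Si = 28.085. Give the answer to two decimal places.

Molar mass of Fe3Al2Si3O12: 3*55.845 + 2*26.982 + 3*28.085 + 12*15.999 = 497.742 g/mol.
Mass of Fe per formula unit: 3 × 55.845 = 167.535 g.
Weight fraction Fe = 167.535 / 497.742 = 0.3366.

33.66 mass %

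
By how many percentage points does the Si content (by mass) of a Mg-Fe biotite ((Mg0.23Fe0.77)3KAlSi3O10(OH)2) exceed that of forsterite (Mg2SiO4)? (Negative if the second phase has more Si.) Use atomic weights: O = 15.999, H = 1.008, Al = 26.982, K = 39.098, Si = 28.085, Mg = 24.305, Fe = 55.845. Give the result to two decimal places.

First mineral: 84.255 g Si in 490.111 g formula = 17.19 wt% Si.
Second mineral: 28.085 g Si in 140.691 g formula = 19.96 wt% Si.
17.19% − 19.96% gives a difference of -2.77 percentage points.

-2.77 percentage points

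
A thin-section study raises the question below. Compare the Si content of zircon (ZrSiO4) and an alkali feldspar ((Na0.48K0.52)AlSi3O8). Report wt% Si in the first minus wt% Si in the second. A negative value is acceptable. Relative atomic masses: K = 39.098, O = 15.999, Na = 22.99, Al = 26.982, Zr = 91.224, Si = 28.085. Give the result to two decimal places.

-15.82 percentage points

M(ZrSiO4) = 183.305 g/mol, so wt% Si = 28.085/183.305 × 100 = 15.32%.
M((Na0.48K0.52)AlSi3O8) = 270.595 g/mol, so wt% Si = 84.255/270.595 × 100 = 31.14%.
15.32 − 31.14 = -15.82 pp.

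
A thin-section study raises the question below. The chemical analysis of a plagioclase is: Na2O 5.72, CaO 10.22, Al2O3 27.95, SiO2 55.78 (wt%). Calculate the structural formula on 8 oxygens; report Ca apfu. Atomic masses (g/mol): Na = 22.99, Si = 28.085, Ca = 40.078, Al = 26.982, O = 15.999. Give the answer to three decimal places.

0.494 Ca apfu

Na2O: 5.72/61.979 = 0.09229 mol → 0.18458 mol Na, 0.09229 mol O.
CaO: 10.22/56.077 = 0.18225 mol → 0.18225 mol Ca, 0.18225 mol O.
Al2O3: 27.95/101.961 = 0.27412 mol → 0.54824 mol Al, 0.82236 mol O.
SiO2: 55.78/60.083 = 0.92838 mol → 0.92838 mol Si, 1.85676 mol O.
Total oxygen = 2.95366 mol. Normalization factor = 8/2.95366 = 2.70850.
Ca per 8 O = 0.18225 × 2.70850 = 0.494.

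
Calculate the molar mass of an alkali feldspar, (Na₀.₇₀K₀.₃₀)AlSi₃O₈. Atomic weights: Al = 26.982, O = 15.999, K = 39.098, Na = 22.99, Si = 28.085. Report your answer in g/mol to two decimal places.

Na: 0.70 × 22.99 = 16.0930
K: 0.30 × 39.098 = 11.7294
Al: 1 × 26.982 = 26.9820
Si: 3 × 28.085 = 84.2550
O: 8 × 15.999 = 127.9920
Summing the contributions gives the formula mass.

267.05 g/mol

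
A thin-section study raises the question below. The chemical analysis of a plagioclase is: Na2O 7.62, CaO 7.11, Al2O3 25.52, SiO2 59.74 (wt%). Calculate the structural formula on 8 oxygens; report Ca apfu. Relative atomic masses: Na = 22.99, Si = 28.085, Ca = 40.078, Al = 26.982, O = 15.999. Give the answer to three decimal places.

0.339 Ca apfu

Na2O (M=61.979): mol = 0.12294; Na = 0.24588, O = 0.12294.
CaO (M=56.077): mol = 0.12679; Ca = 0.12679, O = 0.12679.
Al2O3 (M=101.961): mol = 0.25029; Al = 0.50058, O = 0.75087.
SiO2 (M=60.083): mol = 0.99429; Si = 0.99429, O = 1.98858.
ΣO = 2.98918; factor = 8/ΣO = 2.67632.
Ca apfu = 0.12679 × 2.67632 = 0.339.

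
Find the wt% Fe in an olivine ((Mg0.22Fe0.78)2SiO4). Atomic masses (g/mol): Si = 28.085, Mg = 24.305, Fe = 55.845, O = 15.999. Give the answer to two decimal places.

45.88 weight percent

M((Mg0.22Fe0.78)2SiO4) = 189.893 g/mol.
Fe contributes 1.56 × 55.845 = 87.118 g per mole.
87.118/189.893 = 0.4588 → 45.88%.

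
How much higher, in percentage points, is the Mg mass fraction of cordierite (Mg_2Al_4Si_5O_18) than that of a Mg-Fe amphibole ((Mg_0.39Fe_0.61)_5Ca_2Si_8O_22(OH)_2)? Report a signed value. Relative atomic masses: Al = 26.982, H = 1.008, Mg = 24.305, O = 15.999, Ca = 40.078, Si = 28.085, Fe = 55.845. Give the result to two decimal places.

3.09 percentage points

First mineral: 48.610 g Mg in 584.945 g formula = 8.31 wt% Mg.
Second mineral: 47.395 g Mg in 908.550 g formula = 5.22 wt% Mg.
8.31% − 5.22% gives a difference of 3.09 percentage points.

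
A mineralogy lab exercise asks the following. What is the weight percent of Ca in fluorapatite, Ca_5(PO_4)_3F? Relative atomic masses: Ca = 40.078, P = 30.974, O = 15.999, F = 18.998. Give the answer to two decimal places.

Formula mass = 5×40.078 + 3×30.974 + 12×15.999 + 1×18.998 = 504.298 g/mol, of which 200.390 g is Ca.
So Ca makes up 200.390/504.298 = 0.3974 of the mass, i.e. 39.74%.

39.74 wt%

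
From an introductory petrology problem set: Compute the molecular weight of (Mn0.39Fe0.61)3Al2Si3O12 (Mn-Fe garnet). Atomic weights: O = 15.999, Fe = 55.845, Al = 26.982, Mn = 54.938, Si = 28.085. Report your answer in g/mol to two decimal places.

The formula mass is the sum 1.17·54.938 + 1.83·55.845 + 2·26.982 + 3·28.085 + 12·15.999.

496.68 g/mol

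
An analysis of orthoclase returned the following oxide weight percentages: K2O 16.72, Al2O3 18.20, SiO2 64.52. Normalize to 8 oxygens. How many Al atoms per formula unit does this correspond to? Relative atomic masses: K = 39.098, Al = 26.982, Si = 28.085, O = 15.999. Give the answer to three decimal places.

0.998 Al apfu

16.72 wt% K2O ÷ 94.195 g/mol = 0.17750 mol, giving 0.35500 K and 0.17750 O.
18.20 wt% Al2O3 ÷ 101.961 g/mol = 0.17850 mol, giving 0.35700 Al and 0.53550 O.
64.52 wt% SiO2 ÷ 60.083 g/mol = 1.07385 mol, giving 1.07385 Si and 2.14770 O.
Oxygen sums to 2.86070; scaling by 8/2.86070 = 2.79652 puts the formula on 8 O.
Al: 0.35700 × 2.79652 = 0.998 atoms per formula unit.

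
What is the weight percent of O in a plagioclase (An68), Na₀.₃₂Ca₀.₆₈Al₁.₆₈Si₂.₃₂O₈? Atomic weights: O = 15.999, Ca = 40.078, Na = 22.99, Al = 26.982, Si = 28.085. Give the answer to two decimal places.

46.87 weight percent

M(Na₀.₃₂Ca₀.₆₈Al₁.₆₈Si₂.₃₂O₈) = 273.089 g/mol.
O contributes 8 × 15.999 = 127.992 g per mole.
127.992/273.089 = 0.4687 → 46.87%.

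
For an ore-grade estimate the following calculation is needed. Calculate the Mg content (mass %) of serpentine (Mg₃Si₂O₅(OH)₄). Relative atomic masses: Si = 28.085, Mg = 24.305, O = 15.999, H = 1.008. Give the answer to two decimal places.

Molar mass of Mg₃Si₂O₅(OH)₄: 3·24.305 + 2·28.085 + 9·15.999 + 4·1.008 = 277.108 g/mol.
Mass of Mg per formula unit: 3 × 24.305 = 72.915 g.
Weight fraction Mg = 72.915 / 277.108 = 0.2631.

26.31 mass %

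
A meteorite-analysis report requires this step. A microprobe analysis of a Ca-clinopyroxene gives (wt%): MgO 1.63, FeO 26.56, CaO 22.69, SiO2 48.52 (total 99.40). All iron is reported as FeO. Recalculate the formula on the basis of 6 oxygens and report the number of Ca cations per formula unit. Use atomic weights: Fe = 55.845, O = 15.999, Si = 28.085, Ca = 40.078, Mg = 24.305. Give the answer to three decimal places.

0.999 Ca apfu

MgO: 1.63/40.304 = 0.04044 mol → 0.04044 mol Mg, 0.04044 mol O.
FeO: 26.56/71.844 = 0.36969 mol → 0.36969 mol Fe, 0.36969 mol O.
CaO: 22.69/56.077 = 0.40462 mol → 0.40462 mol Ca, 0.40462 mol O.
SiO2: 48.52/60.083 = 0.80755 mol → 0.80755 mol Si, 1.61510 mol O.
Total oxygen = 2.42985 mol. Normalization factor = 6/2.42985 = 2.46929.
Ca per 6 O = 0.40462 × 2.46929 = 0.999.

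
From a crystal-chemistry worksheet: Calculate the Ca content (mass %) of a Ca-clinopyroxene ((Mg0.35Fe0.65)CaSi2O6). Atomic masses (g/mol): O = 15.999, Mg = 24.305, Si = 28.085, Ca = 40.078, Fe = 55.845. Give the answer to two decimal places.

16.91 mass %

Formula mass = 0.35*24.305 + 0.65*55.845 + 1*40.078 + 2*28.085 + 6*15.999 = 237.048 g/mol, of which 40.078 g is Ca.
So Ca makes up 40.078/237.048 = 0.1691 of the mass, i.e. 16.91%.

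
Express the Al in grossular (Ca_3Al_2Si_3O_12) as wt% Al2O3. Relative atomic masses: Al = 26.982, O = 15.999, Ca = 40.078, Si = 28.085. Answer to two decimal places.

22.64 wt%

M(Ca_3Al_2Si_3O_12) = 450.441 g/mol; M(Al2O3) = 101.961 g/mol.
Moles Al2O3 per formula unit = 2 Al ÷ 2 = 1.0000.
Al2O3 fraction = (1.0000 × 101.961) / 450.441 = 101.961/450.441 = 0.2264.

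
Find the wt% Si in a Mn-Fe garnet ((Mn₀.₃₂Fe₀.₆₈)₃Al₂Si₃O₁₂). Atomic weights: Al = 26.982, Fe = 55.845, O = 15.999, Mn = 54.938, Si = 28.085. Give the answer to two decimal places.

Formula mass = 0.96×54.938 + 2.04×55.845 + 2×26.982 + 3×28.085 + 12×15.999 = 496.871 g/mol, of which 84.255 g is Si.
So Si makes up 84.255/496.871 = 0.1696 of the mass, i.e. 16.96%.

16.96 mass %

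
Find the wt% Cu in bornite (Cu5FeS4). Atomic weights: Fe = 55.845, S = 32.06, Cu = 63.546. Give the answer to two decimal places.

Formula mass = 5·63.546 + 1·55.845 + 4·32.06 = 501.815 g/mol, of which 317.730 g is Cu.
So Cu makes up 317.730/501.815 = 0.6332 of the mass, i.e. 63.32%.

63.32 mass %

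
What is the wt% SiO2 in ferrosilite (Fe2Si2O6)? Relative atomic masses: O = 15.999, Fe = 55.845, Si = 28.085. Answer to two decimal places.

45.54 wt%

Molar mass of Fe2Si2O6 = 2·55.845 + 2·28.085 + 6·15.999 = 263.854 g/mol.
Each formula unit contains 2 Si, equivalent to 2/1 = 2.0000 mol SiO2.
M(SiO2) = 1×28.085 + 2×15.999 = 60.083 g/mol.
Mass of SiO2 per formula unit = 2.0000 × 60.083 = 120.166 g.
SiO2 wt% = 120.166 / 263.854 × 100 = 45.54%.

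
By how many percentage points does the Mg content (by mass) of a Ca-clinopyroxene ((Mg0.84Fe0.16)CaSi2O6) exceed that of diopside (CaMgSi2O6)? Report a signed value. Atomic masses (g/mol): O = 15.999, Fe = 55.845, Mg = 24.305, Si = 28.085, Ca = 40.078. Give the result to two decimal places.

-2.01 percentage points

Mg in (Mg0.84Fe0.16)CaSi2O6: molar mass 221.593 g/mol; 0.84×24.305 = 20.416 g → 9.21 wt%.
Mg in CaMgSi2O6: molar mass 216.547 g/mol; 1×24.305 = 24.305 g → 11.22 wt%.
Difference = 9.21 − 11.22 = -2.01 percentage points.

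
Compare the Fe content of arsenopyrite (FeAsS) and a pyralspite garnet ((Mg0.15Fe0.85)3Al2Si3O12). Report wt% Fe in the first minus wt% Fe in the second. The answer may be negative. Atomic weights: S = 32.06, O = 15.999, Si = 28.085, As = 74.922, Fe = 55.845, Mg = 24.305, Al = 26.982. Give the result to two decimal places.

4.85 percentage points

First mineral: 55.845 g Fe in 162.827 g formula = 34.30 wt% Fe.
Second mineral: 142.405 g Fe in 483.549 g formula = 29.45 wt% Fe.
34.30% − 29.45% gives a difference of 4.85 percentage points.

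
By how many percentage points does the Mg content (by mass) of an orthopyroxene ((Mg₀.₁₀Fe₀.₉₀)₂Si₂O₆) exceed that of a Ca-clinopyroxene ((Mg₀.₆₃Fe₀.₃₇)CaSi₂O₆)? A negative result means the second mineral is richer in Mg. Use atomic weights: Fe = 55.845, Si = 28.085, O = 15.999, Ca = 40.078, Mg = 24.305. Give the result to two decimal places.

-4.82 percentage points

First mineral: 4.861 g Mg in 257.546 g formula = 1.89 wt% Mg.
Second mineral: 15.312 g Mg in 228.217 g formula = 6.71 wt% Mg.
1.89% − 6.71% gives a difference of -4.82 percentage points.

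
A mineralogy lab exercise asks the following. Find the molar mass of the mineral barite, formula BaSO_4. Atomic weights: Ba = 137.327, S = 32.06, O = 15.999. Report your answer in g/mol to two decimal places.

233.38 g/mol

Ba: 1 × 137.327 = 137.3270
S: 1 × 32.06 = 32.0600
O: 4 × 15.999 = 63.9960
Summing the contributions gives the formula mass.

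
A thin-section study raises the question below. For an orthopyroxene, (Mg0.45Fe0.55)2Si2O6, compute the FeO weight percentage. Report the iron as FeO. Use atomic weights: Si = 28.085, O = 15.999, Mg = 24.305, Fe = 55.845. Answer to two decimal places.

M((Mg0.45Fe0.55)2Si2O6) = 235.468 g/mol; M(FeO) = 71.844 g/mol.
Moles FeO per formula unit = 1.10 Fe ÷ 1 = 1.1000.
FeO fraction = (1.1000 × 71.844) / 235.468 = 79.028/235.468 = 0.3356.

33.56 wt%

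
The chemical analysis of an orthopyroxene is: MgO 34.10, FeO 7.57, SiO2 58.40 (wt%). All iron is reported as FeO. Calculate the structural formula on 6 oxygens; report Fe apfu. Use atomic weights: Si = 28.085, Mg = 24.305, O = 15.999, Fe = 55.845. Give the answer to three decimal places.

MgO: 34.10/40.304 = 0.84607 mol → 0.84607 mol Mg, 0.84607 mol O.
FeO: 7.57/71.844 = 0.10537 mol → 0.10537 mol Fe, 0.10537 mol O.
SiO2: 58.40/60.083 = 0.97199 mol → 0.97199 mol Si, 1.94398 mol O.
Total oxygen = 2.89542 mol. Normalization factor = 6/2.89542 = 2.07224.
Fe per 6 O = 0.10537 × 2.07224 = 0.218.

0.218 Fe apfu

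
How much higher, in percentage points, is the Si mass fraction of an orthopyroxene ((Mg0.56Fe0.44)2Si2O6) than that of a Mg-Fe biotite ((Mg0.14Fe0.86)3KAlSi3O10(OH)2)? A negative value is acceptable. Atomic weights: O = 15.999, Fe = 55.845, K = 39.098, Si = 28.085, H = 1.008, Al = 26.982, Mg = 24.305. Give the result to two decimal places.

7.68 percentage points

M((Mg0.56Fe0.44)2Si2O6) = 228.529 g/mol, so wt% Si = 56.170/228.529 × 100 = 24.58%.
M((Mg0.14Fe0.86)3KAlSi3O10(OH)2) = 498.627 g/mol, so wt% Si = 84.255/498.627 × 100 = 16.90%.
24.58 − 16.90 = 7.68 pp.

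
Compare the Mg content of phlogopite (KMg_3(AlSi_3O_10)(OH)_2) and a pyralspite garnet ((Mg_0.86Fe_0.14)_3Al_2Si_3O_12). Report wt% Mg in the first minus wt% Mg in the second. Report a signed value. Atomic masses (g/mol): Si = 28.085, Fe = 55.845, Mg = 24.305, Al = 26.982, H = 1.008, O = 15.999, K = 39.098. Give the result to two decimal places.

2.41 percentage points

First mineral: 72.915 g Mg in 417.254 g formula = 17.47 wt% Mg.
Second mineral: 62.707 g Mg in 416.369 g formula = 15.06 wt% Mg.
17.47% − 15.06% gives a difference of 2.41 percentage points.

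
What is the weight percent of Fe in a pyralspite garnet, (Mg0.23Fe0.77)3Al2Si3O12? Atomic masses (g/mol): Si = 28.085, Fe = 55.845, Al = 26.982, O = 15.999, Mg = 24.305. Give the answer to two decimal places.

27.10 wt%

Formula mass = 0.69·24.305 + 2.31·55.845 + 2·26.982 + 3·28.085 + 12·15.999 = 475.979 g/mol, of which 129.002 g is Fe.
So Fe makes up 129.002/475.979 = 0.2710 of the mass, i.e. 27.10%.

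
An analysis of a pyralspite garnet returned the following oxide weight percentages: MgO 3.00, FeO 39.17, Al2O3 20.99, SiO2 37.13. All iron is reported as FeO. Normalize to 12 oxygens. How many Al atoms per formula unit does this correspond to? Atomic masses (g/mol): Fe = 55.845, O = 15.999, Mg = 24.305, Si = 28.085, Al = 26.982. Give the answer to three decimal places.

3.00 wt% MgO ÷ 40.304 g/mol = 0.07443 mol, giving 0.07443 Mg and 0.07443 O.
39.17 wt% FeO ÷ 71.844 g/mol = 0.54521 mol, giving 0.54521 Fe and 0.54521 O.
20.99 wt% Al2O3 ÷ 101.961 g/mol = 0.20586 mol, giving 0.41172 Al and 0.61758 O.
37.13 wt% SiO2 ÷ 60.083 g/mol = 0.61798 mol, giving 0.61798 Si and 1.23596 O.
Oxygen sums to 2.47318; scaling by 12/2.47318 = 4.85205 puts the formula on 12 O.
Al: 0.41172 × 4.85205 = 1.998 atoms per formula unit.

1.998 Al apfu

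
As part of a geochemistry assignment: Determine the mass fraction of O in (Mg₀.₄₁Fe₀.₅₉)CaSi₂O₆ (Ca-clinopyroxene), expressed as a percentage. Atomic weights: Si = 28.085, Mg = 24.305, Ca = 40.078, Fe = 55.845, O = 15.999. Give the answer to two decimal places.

40.82 mass %

M((Mg₀.₄₁Fe₀.₅₉)CaSi₂O₆) = 235.156 g/mol.
O contributes 6 × 15.999 = 95.994 g per mole.
95.994/235.156 = 0.4082 → 40.82%.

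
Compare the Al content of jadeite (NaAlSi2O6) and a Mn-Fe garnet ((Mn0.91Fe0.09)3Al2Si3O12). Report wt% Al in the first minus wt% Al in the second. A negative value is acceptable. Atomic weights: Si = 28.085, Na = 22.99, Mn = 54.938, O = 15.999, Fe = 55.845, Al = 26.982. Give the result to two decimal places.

First mineral: 26.982 g Al in 202.136 g formula = 13.35 wt% Al.
Second mineral: 53.964 g Al in 495.266 g formula = 10.90 wt% Al.
13.35% − 10.90% gives a difference of 2.45 percentage points.

2.45 percentage points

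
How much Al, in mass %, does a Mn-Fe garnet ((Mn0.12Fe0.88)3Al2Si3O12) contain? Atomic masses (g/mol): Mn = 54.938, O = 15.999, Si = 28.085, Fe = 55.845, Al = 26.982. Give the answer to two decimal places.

Formula mass = 0.36*54.938 + 2.64*55.845 + 2*26.982 + 3*28.085 + 12*15.999 = 497.415 g/mol, of which 53.964 g is Al.
So Al makes up 53.964/497.415 = 0.1085 of the mass, i.e. 10.85%.

10.85 mass %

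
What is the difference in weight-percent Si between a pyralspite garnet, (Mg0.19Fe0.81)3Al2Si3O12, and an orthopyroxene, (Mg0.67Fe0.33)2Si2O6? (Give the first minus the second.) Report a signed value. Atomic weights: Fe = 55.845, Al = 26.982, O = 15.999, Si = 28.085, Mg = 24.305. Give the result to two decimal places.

First mineral: 84.255 g Si in 479.764 g formula = 17.56 wt% Si.
Second mineral: 56.170 g Si in 221.590 g formula = 25.35 wt% Si.
17.56% − 25.35% gives a difference of -7.79 percentage points.

-7.79 percentage points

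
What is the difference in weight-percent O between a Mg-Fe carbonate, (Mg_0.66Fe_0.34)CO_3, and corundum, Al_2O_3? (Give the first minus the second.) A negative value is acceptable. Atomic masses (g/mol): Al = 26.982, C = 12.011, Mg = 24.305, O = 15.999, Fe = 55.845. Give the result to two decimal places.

O in (Mg_0.66Fe_0.34)CO_3: molar mass 95.037 g/mol; 3×15.999 = 47.997 g → 50.50 wt%.
O in Al_2O_3: molar mass 101.961 g/mol; 3×15.999 = 47.997 g → 47.07 wt%.
Difference = 50.50 − 47.07 = 3.43 percentage points.

3.43 percentage points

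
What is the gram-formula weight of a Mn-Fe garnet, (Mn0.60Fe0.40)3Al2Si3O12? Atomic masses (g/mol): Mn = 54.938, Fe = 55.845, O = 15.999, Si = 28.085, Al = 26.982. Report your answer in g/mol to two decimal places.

Mn: 1.80 × 54.938 = 98.8884
Fe: 1.20 × 55.845 = 67.0140
Al: 2 × 26.982 = 53.9640
Si: 3 × 28.085 = 84.2550
O: 12 × 15.999 = 191.9880
Summing the contributions gives the formula mass.

496.11 g/mol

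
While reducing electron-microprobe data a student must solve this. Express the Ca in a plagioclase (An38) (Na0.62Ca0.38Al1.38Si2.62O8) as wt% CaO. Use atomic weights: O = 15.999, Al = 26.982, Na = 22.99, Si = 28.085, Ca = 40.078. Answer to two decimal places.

Formula mass = 268.293 g/mol.
0.38 Ca → 0.3800 mol CaO per formula unit; M(CaO) = 56.077, so CaO mass = 21.309 g.
21.309/268.293 × 100 = 7.94 wt%.

7.94 wt%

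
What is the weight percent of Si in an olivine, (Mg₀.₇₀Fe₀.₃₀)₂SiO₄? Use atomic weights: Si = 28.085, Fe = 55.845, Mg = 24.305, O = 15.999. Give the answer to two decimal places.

17.60 weight percent

M((Mg₀.₇₀Fe₀.₃₀)₂SiO₄) = 159.615 g/mol.
Si contributes 1 × 28.085 = 28.085 g per mole.
28.085/159.615 = 0.1760 → 17.60%.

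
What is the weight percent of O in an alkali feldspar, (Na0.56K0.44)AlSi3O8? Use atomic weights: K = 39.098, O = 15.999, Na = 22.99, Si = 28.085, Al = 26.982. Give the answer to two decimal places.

Molar mass of (Na0.56K0.44)AlSi3O8: 0.56·22.99 + 0.44·39.098 + 1·26.982 + 3·28.085 + 8·15.999 = 269.307 g/mol.
Mass of O per formula unit: 8 × 15.999 = 127.992 g.
Weight fraction O = 127.992 / 269.307 = 0.4753.

47.53 weight percent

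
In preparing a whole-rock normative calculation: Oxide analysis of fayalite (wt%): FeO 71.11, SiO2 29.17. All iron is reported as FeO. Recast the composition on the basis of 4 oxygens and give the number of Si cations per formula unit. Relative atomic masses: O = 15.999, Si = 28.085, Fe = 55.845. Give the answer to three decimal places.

0.990 Si apfu

FeO: 71.11/71.844 = 0.98978 mol → 0.98978 mol Fe, 0.98978 mol O.
SiO2: 29.17/60.083 = 0.48550 mol → 0.48550 mol Si, 0.97100 mol O.
Total oxygen = 1.96078 mol. Normalization factor = 4/1.96078 = 2.04000.
Si per 4 O = 0.48550 × 2.04000 = 0.990.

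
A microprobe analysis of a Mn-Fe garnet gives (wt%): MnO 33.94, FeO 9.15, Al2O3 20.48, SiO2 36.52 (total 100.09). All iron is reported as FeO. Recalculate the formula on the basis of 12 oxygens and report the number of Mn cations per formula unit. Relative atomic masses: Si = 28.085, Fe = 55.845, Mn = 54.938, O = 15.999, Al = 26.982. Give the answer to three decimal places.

33.94 wt% MnO ÷ 70.937 g/mol = 0.47845 mol, giving 0.47845 Mn and 0.47845 O.
9.15 wt% FeO ÷ 71.844 g/mol = 0.12736 mol, giving 0.12736 Fe and 0.12736 O.
20.48 wt% Al2O3 ÷ 101.961 g/mol = 0.20086 mol, giving 0.40172 Al and 0.60258 O.
36.52 wt% SiO2 ÷ 60.083 g/mol = 0.60783 mol, giving 0.60783 Si and 1.21566 O.
Oxygen sums to 2.42405; scaling by 12/2.42405 = 4.95039 puts the formula on 12 O.
Mn: 0.47845 × 4.95039 = 2.369 atoms per formula unit.

2.369 Mn apfu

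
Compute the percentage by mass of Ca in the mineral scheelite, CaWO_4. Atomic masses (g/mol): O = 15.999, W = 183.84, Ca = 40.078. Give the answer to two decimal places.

M(CaWO_4) = 287.914 g/mol.
Ca contributes 1 × 40.078 = 40.078 g per mole.
40.078/287.914 = 0.1392 → 13.92%.

13.92 mass %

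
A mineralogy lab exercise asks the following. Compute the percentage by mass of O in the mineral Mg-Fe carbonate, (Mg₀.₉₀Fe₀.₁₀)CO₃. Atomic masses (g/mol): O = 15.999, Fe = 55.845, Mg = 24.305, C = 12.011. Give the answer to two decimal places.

M((Mg₀.₉₀Fe₀.₁₀)CO₃) = 87.467 g/mol.
O contributes 3 × 15.999 = 47.997 g per mole.
47.997/87.467 = 0.5487 → 54.87%.

54.87 wt%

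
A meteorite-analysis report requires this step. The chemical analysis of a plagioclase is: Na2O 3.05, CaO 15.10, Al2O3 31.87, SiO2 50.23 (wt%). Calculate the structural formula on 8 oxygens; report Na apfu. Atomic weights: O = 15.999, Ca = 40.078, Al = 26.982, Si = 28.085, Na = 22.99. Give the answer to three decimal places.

3.05 wt% Na2O ÷ 61.979 g/mol = 0.04921 mol, giving 0.09842 Na and 0.04921 O.
15.10 wt% CaO ÷ 56.077 g/mol = 0.26927 mol, giving 0.26927 Ca and 0.26927 O.
31.87 wt% Al2O3 ÷ 101.961 g/mol = 0.31257 mol, giving 0.62514 Al and 0.93771 O.
50.23 wt% SiO2 ÷ 60.083 g/mol = 0.83601 mol, giving 0.83601 Si and 1.67202 O.
Oxygen sums to 2.92821; scaling by 8/2.92821 = 2.73204 puts the formula on 8 O.
Na: 0.09842 × 2.73204 = 0.269 atoms per formula unit.

0.269 Na apfu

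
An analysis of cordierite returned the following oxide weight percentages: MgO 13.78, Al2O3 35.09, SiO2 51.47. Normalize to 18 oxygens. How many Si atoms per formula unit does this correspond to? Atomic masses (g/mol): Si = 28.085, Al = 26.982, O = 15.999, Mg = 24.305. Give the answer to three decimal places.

13.78 wt% MgO ÷ 40.304 g/mol = 0.34190 mol, giving 0.34190 Mg and 0.34190 O.
35.09 wt% Al2O3 ÷ 101.961 g/mol = 0.34415 mol, giving 0.68830 Al and 1.03245 O.
51.47 wt% SiO2 ÷ 60.083 g/mol = 0.85665 mol, giving 0.85665 Si and 1.71330 O.
Oxygen sums to 3.08765; scaling by 18/3.08765 = 5.82968 puts the formula on 18 O.
Si: 0.85665 × 5.82968 = 4.994 atoms per formula unit.

4.994 Si apfu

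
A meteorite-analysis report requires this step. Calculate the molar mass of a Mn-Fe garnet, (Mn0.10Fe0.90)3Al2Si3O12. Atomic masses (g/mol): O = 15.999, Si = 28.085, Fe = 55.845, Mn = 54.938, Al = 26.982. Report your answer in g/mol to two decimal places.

497.47 g/mol

Mn: 0.30 × 54.938 = 16.4814
Fe: 2.70 × 55.845 = 150.7815
Al: 2 × 26.982 = 53.9640
Si: 3 × 28.085 = 84.2550
O: 12 × 15.999 = 191.9880
Summing the contributions gives the formula mass.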